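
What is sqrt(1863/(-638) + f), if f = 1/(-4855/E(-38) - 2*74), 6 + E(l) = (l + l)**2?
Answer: I*sqrt(35147209990256474)/109584794 ≈ 1.7108*I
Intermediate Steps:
E(l) = -6 + 4*l**2 (E(l) = -6 + (l + l)**2 = -6 + (2*l)**2 = -6 + 4*l**2)
f = -1154/171763 (f = 1/(-4855/(-6 + 4*(-38)**2) - 2*74) = 1/(-4855/(-6 + 4*1444) - 148) = 1/(-4855/(-6 + 5776) - 148) = 1/(-4855/5770 - 148) = 1/(-4855*1/5770 - 148) = 1/(-971/1154 - 148) = 1/(-171763/1154) = -1154/171763 ≈ -0.0067186)
sqrt(1863/(-638) + f) = sqrt(1863/(-638) - 1154/171763) = sqrt(1863*(-1/638) - 1154/171763) = sqrt(-1863/638 - 1154/171763) = sqrt(-320730721/109584794) = I*sqrt(35147209990256474)/109584794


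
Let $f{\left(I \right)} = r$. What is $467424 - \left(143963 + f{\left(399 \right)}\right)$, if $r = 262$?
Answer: $323199$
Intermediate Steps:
$f{\left(I \right)} = 262$
$467424 - \left(143963 + f{\left(399 \right)}\right) = 467424 - 144225 = 323199$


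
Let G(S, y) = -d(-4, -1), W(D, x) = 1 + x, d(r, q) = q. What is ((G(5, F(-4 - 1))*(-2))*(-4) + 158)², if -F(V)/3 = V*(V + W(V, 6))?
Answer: 27556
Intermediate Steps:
F(V) = -3*V*(7 + V) (F(V) = -3*V*(V + (1 + 6)) = -3*V*(V + 7) = -3*V*(7 + V))
G(S, y) = 1 (G(S, y) = -1*(-1) = 1)
((G(5, F(-4 - 1))*(-2))*(-4) + 158)² = ((1*(-2))*(-4) + 158)² = (-2*(-4) + 158)² = (8 + 158)² = 166² = 27556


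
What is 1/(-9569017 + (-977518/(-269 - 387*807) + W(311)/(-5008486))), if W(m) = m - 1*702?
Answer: -111824466922/1070049875277738835 ≈ -1.0450e-7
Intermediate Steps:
W(m) = -702 + m (W(m) = m - 702 = -702 + m)
1/(-9569017 + (-977518/(-269 - 387*807) + W(311)/(-5008486))) = 1/(-9569017 + (-977518/(-269 - 387*807) + (-702 + 311)/(-5008486))) = 1/(-9569017 + (-977518/(-269 - 312309) - 391*(-1/5008486))) = 1/(-9569017 + (-977518/(-312578) + 391/5008486)) = 1/(-9569017 + (-977518*(-1/312578) + 391/5008486)) = 1/(-9569017 + (488759/156289 + 391/5008486)) = 1/(-9569017 + 349714816839/111824466922) = 1/(-1070049875277738835/111824466922) = -111824466922/1070049875277738835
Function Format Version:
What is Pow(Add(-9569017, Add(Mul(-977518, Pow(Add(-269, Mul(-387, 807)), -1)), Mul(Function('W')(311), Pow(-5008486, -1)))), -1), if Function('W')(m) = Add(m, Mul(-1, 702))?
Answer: Rational(-111824466922, 1070049875277738835) ≈ -1.0450e-7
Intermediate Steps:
Function('W')(m) = Add(-702, m) (Function('W')(m) = Add(m, -702) = Add(-702, m))
Pow(Add(-9569017, Add(Mul(-977518, Pow(Add(-269, Mul(-387, 807)), -1)), Mul(Function('W')(311), Pow(-5008486, -1)))), -1) = Pow(Add(-9569017, Add(Mul(-977518, Pow(Add(-269, Mul(-387, 807)), -1)), Mul(Add(-702, 311), Pow(-5008486, -1)))), -1) = Pow(Add(-9569017, Add(Mul(-977518, Pow(Add(-269, -312309), -1)), Mul(-391, Rational(-1, 5008486)))), -1) = Pow(Add(-9569017, Add(Mul(-977518, Pow(-312578, -1)), Rational(391, 5008486))), -1) = Pow(Add(-9569017, Add(Mul(-977518, Rational(-1, 312578)), Rational(391, 5008486))), -1) = Pow(Add(-9569017, Add(Rational(488759, 156289), Rational(391, 5008486))), -1) = Pow(Add(-9569017, Rational(349714816839, 111824466922)), -1) = Pow(Rational(-1070049875277738835, 111824466922), -1) = Rational(-111824466922, 1070049875277738835)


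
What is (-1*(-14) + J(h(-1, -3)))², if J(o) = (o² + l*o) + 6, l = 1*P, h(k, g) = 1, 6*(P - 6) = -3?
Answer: 2809/4 ≈ 702.25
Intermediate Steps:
P = 11/2 (P = 6 + (⅙)*(-3) = 6 - ½ = 11/2 ≈ 5.5000)
l = 11/2 (l = 1*(11/2) = 11/2 ≈ 5.5000)
J(o) = 6 + o² + 11*o/2 (J(o) = (o² + 11*o/2) + 6 = 6 + o² + 11*o/2)
(-1*(-14) + J(h(-1, -3)))² = (-1*(-14) + (6 + 1² + (11/2)*1))² = (14 + (6 + 1 + 11/2))² = (14 + 25/2)² = (53/2)² = 2809/4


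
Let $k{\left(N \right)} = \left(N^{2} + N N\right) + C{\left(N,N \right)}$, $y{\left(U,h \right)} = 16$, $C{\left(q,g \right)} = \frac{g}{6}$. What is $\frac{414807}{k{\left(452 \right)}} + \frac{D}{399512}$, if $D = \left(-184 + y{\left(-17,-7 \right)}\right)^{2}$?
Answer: $\frac{66470644719}{61227710950} \approx 1.0856$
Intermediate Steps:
$C{\left(q,g \right)} = \frac{g}{6}$ ($C{\left(q,g \right)} = g \frac{1}{6} = \frac{g}{6}$)
$k{\left(N \right)} = 2 N^{2} + \frac{N}{6}$ ($k{\left(N \right)} = \left(N^{2} + N N\right) + \frac{N}{6} = \left(N^{2} + N^{2}\right) + \frac{N}{6} = 2 N^{2} + \frac{N}{6}$)
$D = 28224$ ($D = \left(-184 + 16\right)^{2} = \left(-168\right)^{2} = 28224$)
$\frac{414807}{k{\left(452 \right)}} + \frac{D}{399512} = \frac{414807}{\frac{1}{6} \cdot 452 \left(1 + 12 \cdot 452\right)} + \frac{28224}{399512} = \frac{414807}{\frac{1}{6} \cdot 452 \left(1 + 5424\right)} + 28224 \cdot \frac{1}{399512} = \frac{414807}{\frac{1}{6} \cdot 452 \cdot 5425} + \frac{3528}{49939} = \frac{414807}{\frac{1226050}{3}} + \frac{3528}{49939} = 414807 \cdot \frac{3}{1226050} + \frac{3528}{49939} = \frac{1244421}{1226050} + \frac{3528}{49939} = \frac{66470644719}{61227710950}$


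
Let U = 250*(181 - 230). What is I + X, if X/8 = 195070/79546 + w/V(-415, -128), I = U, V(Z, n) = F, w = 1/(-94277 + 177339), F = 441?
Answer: -8909212916454778/728449296183 ≈ -12230.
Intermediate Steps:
U = -12250 (U = 250*(-49) = -12250)
w = 1/83062 ≈ 1.2039e-5
V(Z, n) = 441
I = -12250
X = 14290961786972/728449296183 (X = 8*(195070/79546 + (1/83062)/441) = 8*(195070*(1/79546) + (1/83062)*(1/441)) = 8*(97535/39773 + 1/36630342) = 8*(3572740446743/1456898592366) = 14290961786972/728449296183 ≈ 19.618)
I + X = -12250 + 14290961786972/728449296183 = -8909212916454778/728449296183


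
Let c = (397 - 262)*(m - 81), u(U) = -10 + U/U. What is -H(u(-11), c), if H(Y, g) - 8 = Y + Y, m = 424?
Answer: 10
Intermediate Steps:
u(U) = -9 (u(U) = -10 + 1 = -9)
c = 46305 (c = (397 - 262)*(424 - 81) = 135*343 = 46305)
H(Y, g) = 8 + 2*Y (H(Y, g) = 8 + (Y + Y) = 8 + 2*Y)
-H(u(-11), c) = -(8 + 2*(-9)) = -(8 - 18) = -1*(-10) = 10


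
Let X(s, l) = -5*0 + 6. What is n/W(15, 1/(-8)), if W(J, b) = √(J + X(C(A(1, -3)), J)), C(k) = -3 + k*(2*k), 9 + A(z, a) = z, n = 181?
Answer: 181*√21/21 ≈ 39.497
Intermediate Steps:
A(z, a) = -9 + z
C(k) = -3 + 2*k²
X(s, l) = 6 (X(s, l) = 0 + 6 = 6)
W(J, b) = √(6 + J) (W(J, b) = √(J + 6) = √(6 + J))
n/W(15, 1/(-8)) = 181/(√(6 + 15)) = 181/(√21) = 181*(√21/21) = 181*√21/21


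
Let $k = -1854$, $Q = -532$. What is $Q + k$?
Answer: $-2386$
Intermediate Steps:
$Q + k = -532 - 1854 = -2386$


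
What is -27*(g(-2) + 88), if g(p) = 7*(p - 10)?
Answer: -108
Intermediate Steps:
g(p) = -70 + 7*p (g(p) = 7*(-10 + p) = -70 + 7*p)
-27*(g(-2) + 88) = -27*((-70 + 7*(-2)) + 88) = -27*((-70 - 14) + 88) = -27*(-84 + 88) = -27*4 = -108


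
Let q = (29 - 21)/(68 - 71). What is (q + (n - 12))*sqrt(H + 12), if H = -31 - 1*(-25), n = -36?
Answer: -152*sqrt(6)/3 ≈ -124.11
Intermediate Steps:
H = -6 (H = -31 + 25 = -6)
q = -8/3 (q = 8/(-3) = 8*(-1/3) = -8/3 ≈ -2.6667)
(q + (n - 12))*sqrt(H + 12) = (-8/3 + (-36 - 12))*sqrt(-6 + 12) = (-8/3 - 48)*sqrt(6) = -152*sqrt(6)/3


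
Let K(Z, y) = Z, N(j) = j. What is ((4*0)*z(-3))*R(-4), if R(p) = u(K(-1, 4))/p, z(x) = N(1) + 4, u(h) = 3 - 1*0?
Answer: 0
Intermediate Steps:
u(h) = 3 (u(h) = 3 + 0 = 3)
z(x) = 5 (z(x) = 1 + 4 = 5)
R(p) = 3/p
((4*0)*z(-3))*R(-4) = ((4*0)*5)*(3/(-4)) = (0*5)*(3*(-¼)) = 0*(-¾) = 0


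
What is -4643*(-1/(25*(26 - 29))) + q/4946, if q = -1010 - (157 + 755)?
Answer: -11554214/185475 ≈ -62.295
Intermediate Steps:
q = -1922 (q = -1010 - 1*912 = -1010 - 912 = -1922)
-4643*(-1/(25*(26 - 29))) + q/4946 = -4643*(-1/(25*(26 - 29))) - 1922/4946 = -4643/((-3*(-25))) - 1922*1/4946 = -4643/75 - 961/2473 = -11554214/185475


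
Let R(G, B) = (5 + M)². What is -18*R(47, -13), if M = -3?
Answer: -72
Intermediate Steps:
R(G, B) = 4 (R(G, B) = (5 - 3)² = 2² = 4)
-18*R(47, -13) = -18*4 = -72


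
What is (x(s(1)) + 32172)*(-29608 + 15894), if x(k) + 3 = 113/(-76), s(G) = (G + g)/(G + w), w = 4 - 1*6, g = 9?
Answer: -16763520467/38 ≈ -4.4115e+8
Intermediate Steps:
w = -2 (w = 4 - 6 = -2)
s(G) = (9 + G)/(-2 + G) (s(G) = (G + 9)/(G - 2) = (9 + G)/(-2 + G))
x(k) = -341/76 (x(k) = -3 + 113/(-76) = -3 + 113*(-1/76) = -3 - 113/76 = -341/76)
(x(s(1)) + 32172)*(-29608 + 15894) = (-341/76 + 32172)*(-29608 + 15894) = (2444731/76)*(-13714) = -16763520467/38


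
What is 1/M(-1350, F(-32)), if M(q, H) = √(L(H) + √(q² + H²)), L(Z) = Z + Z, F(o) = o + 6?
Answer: √2/(2*√(-26 + √455794)) ≈ 0.027754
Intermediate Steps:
F(o) = 6 + o
L(Z) = 2*Z
M(q, H) = √(√(H² + q²) + 2*H) (M(q, H) = √(2*H + √(q² + H²)) = √(2*H + √(H² + q²)) = √(√(H² + q²) + 2*H))
1/M(-1350, F(-32)) = 1/(√(√((6 - 32)² + (-1350)²) + 2*(6 - 32))) = 1/(√(√((-26)² + 1822500) + 2*(-26))) = 1/(√(√(676 + 1822500) - 52)) = 1/(√(√1823176 - 52)) = 1/(√(2*√455794 - 52)) = 1/(√(-52 + 2*√455794)) = (-52 + 2*√455794)^(-½)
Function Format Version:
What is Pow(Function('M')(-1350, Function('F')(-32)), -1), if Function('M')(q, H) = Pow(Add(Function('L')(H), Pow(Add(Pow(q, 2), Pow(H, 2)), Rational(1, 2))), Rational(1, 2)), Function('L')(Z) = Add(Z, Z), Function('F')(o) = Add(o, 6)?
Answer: Mul(Rational(1, 2), Pow(2, Rational(1, 2)), Pow(Add(-26, Pow(455794, Rational(1, 2))), Rational(-1, 2))) ≈ 0.027754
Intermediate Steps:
Function('F')(o) = Add(6, o)
Function('L')(Z) = Mul(2, Z)
Function('M')(q, H) = Pow(Add(Pow(Add(Pow(H, 2), Pow(q, 2)), Rational(1, 2)), Mul(2, H)), Rational(1, 2)) (Function('M')(q, H) = Pow(Add(Mul(2, H), Pow(Add(Pow(q, 2), Pow(H, 2)), Rational(1, 2))), Rational(1, 2)) = Pow(Add(Mul(2, H), Pow(Add(Pow(H, 2), Pow(q, 2)), Rational(1, 2))), Rational(1, 2)) = Pow(Add(Pow(Add(Pow(H, 2), Pow(q, 2)), Rational(1, 2)), Mul(2, H)), Rational(1, 2)))
Pow(Function('M')(-1350, Function('F')(-32)), -1) = Pow(Pow(Add(Pow(Add(Pow(Add(6, -32), 2), Pow(-1350, 2)), Rational(1, 2)), Mul(2, Add(6, -32))), Rational(1, 2)), -1) = Pow(Pow(Add(Pow(Add(Pow(-26, 2), 1822500), Rational(1, 2)), Mul(2, -26)), Rational(1, 2)), -1) = Pow(Pow(Add(Pow(Add(676, 1822500), Rational(1, 2)), -52), Rational(1, 2)), -1) = Pow(Pow(Add(Pow(1823176, Rational(1, 2)), -52), Rational(1, 2)), -1) = Pow(Pow(Add(Mul(2, Pow(455794, Rational(1, 2))), -52), Rational(1, 2)), -1) = Pow(Pow(Add(-52, Mul(2, Pow(455794, Rational(1, 2)))), Rational(1, 2)), -1) = Pow(Add(-52, Mul(2, Pow(455794, Rational(1, 2)))), Rational(-1, 2))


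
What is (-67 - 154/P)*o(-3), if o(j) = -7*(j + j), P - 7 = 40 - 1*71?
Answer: -5089/2 ≈ -2544.5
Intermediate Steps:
P = -24 (P = 7 + (40 - 1*71) = 7 + (40 - 71) = 7 - 31 = -24)
o(j) = -14*j
(-67 - 154/P)*o(-3) = (-67 - 154/(-24))*(-14*(-3)) = (-67 - 154*(-1/24))*42 = (-67 + 77/12)*42 = -727/12*42 = -5089/2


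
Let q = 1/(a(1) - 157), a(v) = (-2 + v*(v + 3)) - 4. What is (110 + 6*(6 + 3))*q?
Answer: -164/159 ≈ -1.0314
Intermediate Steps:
a(v) = -6 + v*(3 + v) (a(v) = (-2 + v*(3 + v)) - 4 = -6 + v*(3 + v))
q = -1/159 (q = 1/((-6 + 1**2 + 3*1) - 157) = 1/((-6 + 1 + 3) - 157) = 1/(-2 - 157) = 1/(-159) = -1/159 ≈ -0.0062893)
(110 + 6*(6 + 3))*q = (110 + 6*(6 + 3))*(-1/159) = (110 + 6*9)*(-1/159) = (110 + 54)*(-1/159) = 164*(-1/159) = -164/159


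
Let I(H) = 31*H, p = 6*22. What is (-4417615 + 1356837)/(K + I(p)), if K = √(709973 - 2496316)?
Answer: -12524703576/18530807 + 3060778*I*√1786343/18530807 ≈ -675.89 + 220.76*I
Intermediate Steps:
p = 132
K = I*√1786343 (K = √(-1786343) = I*√1786343 ≈ 1336.5*I)
(-4417615 + 1356837)/(K + I(p)) = (-4417615 + 1356837)/(I*√1786343 + 31*132) = -3060778/(I*√1786343 + 4092) = -3060778/(4092 + I*√1786343)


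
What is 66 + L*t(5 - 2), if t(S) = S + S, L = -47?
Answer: -216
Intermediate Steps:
t(S) = 2*S
66 + L*t(5 - 2) = 66 - 94*(5 - 2) = 66 - 94*3 = 66 - 47*6 = 66 - 282 = -216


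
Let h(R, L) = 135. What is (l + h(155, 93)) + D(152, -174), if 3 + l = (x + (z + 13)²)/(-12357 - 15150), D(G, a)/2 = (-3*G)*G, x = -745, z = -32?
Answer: -1269833020/9169 ≈ -1.3849e+5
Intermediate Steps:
D(G, a) = -6*G² (D(G, a) = 2*((-3*G)*G) = 2*(-3*G²) = -6*G²)
l = -27379/9169 (l = -3 + (-745 + (-32 + 13)²)/(-12357 - 15150) = -3 + (-745 + (-19)²)/(-27507) = -3 + (-745 + 361)*(-1/27507) = -3 - 384*(-1/27507) = -3 + 128/9169 = -27379/9169 ≈ -2.9860)
(l + h(155, 93)) + D(152, -174) = (-27379/9169 + 135) - 6*152² = 1210436/9169 - 6*23104 = 1210436/9169 - 138624 = -1269833020/9169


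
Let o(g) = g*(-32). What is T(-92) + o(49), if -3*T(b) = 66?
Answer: -1590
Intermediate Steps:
o(g) = -32*g
T(b) = -22 (T(b) = -⅓*66 = -22)
T(-92) + o(49) = -22 - 32*49 = -22 - 1568 = -1590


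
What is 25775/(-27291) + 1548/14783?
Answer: -338785357/403442853 ≈ -0.83974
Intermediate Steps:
25775/(-27291) + 1548/14783 = 25775*(-1/27291) + 1548*(1/14783) = -25775/27291 + 1548/14783 = -338785357/403442853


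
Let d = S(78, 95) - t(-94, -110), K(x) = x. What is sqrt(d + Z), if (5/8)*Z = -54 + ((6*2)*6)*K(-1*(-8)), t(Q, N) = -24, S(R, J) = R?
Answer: sqrt(23430)/5 ≈ 30.614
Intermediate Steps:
d = 102 (d = 78 - 1*(-24) = 78 + 24 = 102)
Z = 4176/5 (Z = 8*(-54 + ((6*2)*6)*(-1*(-8)))/5 = 8*(-54 + (12*6)*8)/5 = 8*(-54 + 72*8)/5 = 8*(-54 + 576)/5 = (8/5)*522 = 4176/5 ≈ 835.20)
sqrt(d + Z) = sqrt(102 + 4176/5) = sqrt(4686/5) = sqrt(23430)/5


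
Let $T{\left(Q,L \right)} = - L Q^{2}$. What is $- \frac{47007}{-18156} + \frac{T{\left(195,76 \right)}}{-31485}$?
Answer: $\frac{1198867551}{12703148} \approx 94.376$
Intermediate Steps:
$T{\left(Q,L \right)} = - L Q^{2}$
$- \frac{47007}{-18156} + \frac{T{\left(195,76 \right)}}{-31485} = - \frac{47007}{-18156} + \frac{\left(-1\right) 76 \cdot 195^{2}}{-31485} = \left(-47007\right) \left(- \frac{1}{18156}\right) + \left(-1\right) 76 \cdot 38025 \left(- \frac{1}{31485}\right) = \frac{15669}{6052} - - \frac{192660}{2099} = \frac{15669}{6052} + \frac{192660}{2099} = \frac{1198867551}{12703148}$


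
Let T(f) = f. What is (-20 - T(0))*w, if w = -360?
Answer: 7200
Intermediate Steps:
(-20 - T(0))*w = (-20 - 1*0)*(-360) = (-20 + 0)*(-360) = -20*(-360) = 7200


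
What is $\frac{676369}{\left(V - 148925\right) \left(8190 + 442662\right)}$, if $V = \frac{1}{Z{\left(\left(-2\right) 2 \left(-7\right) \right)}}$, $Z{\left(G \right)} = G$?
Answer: $- \frac{4734583}{470001825987} \approx -1.0074 \cdot 10^{-5}$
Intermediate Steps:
$V = \frac{1}{28}$ ($V = \frac{1}{\left(-2\right) 2 \left(-7\right)} = \frac{1}{\left(-4\right) \left(-7\right)} = \frac{1}{28} \approx 0.035714$)
$\frac{676369}{\left(V - 148925\right) \left(8190 + 442662\right)} = \frac{676369}{\left(\frac{1}{28} - 148925\right) \left(8190 + 442662\right)} = \frac{676369}{\left(- \frac{4169899}{28}\right) 450852} = \frac{676369}{- \frac{470001825987}{7}} = 676369 \left(- \frac{7}{470001825987}\right) = - \frac{4734583}{470001825987}$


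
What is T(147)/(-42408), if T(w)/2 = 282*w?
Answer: -2303/1178 ≈ -1.9550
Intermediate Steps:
T(w) = 564*w (T(w) = 2*(282*w) = 564*w)
T(147)/(-42408) = (564*147)/(-42408) = 82908*(-1/42408) = -2303/1178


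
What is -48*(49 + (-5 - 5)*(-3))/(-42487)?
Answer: 3792/42487 ≈ 0.089251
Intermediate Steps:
-48*(49 + (-5 - 5)*(-3))/(-42487) = -48*(49 - 10*(-3))*(-1/42487) = -48*(49 + 30)*(-1/42487) = -48*79*(-1/42487) = -3792*(-1/42487) = 3792/42487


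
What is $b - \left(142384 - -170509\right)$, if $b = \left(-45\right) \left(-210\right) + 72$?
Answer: $-303371$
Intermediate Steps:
$b = 9522$ ($b = 9450 + 72 = 9522$)
$b - \left(142384 - -170509\right) = 9522 - \left(142384 - -170509\right) = 9522 - \left(142384 + 170509\right) = 9522 - 312893 = -303371$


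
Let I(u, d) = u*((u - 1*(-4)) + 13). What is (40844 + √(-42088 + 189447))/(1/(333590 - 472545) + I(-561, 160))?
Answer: 5675478020/42406842719 + 138955*√147359/42406842719 ≈ 0.13509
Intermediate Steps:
I(u, d) = u*(17 + u) (I(u, d) = u*((u + 4) + 13) = u*((4 + u) + 13) = u*(17 + u))
(40844 + √(-42088 + 189447))/(1/(333590 - 472545) + I(-561, 160)) = (40844 + √(-42088 + 189447))/(1/(333590 - 472545) - 561*(17 - 561)) = (40844 + √147359)/(1/(-138955) - 561*(-544)) = (40844 + √147359)/(-1/138955 + 305184) = (40844 + √147359)/(42406842719/138955) = (40844 + √147359)*(138955/42406842719) = 5675478020/42406842719 + 138955*√147359/42406842719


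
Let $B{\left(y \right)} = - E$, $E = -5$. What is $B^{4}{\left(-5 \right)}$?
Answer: $625$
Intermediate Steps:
$B{\left(y \right)} = 5$ ($B{\left(y \right)} = \left(-1\right) \left(-5\right) = 5$)
$B^{4}{\left(-5 \right)} = 5^{4} = 625$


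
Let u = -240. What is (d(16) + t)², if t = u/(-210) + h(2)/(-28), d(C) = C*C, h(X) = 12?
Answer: 3229209/49 ≈ 65902.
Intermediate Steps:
d(C) = C²
t = 5/7 (t = -240/(-210) + 12/(-28) = -240*(-1/210) + 12*(-1/28) = 8/7 - 3/7 = 5/7 ≈ 0.71429)
(d(16) + t)² = (16² + 5/7)² = (256 + 5/7)² = (1797/7)² = 3229209/49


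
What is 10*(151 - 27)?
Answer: 1240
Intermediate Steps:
10*(151 - 27) = 10*124 = 1240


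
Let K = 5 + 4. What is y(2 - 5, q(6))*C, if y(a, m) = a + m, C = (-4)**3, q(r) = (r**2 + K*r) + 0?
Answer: -5568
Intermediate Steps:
K = 9
q(r) = r**2 + 9*r (q(r) = (r**2 + 9*r) + 0 = r**2 + 9*r)
C = -64
y(2 - 5, q(6))*C = ((2 - 5) + 6*(9 + 6))*(-64) = (-3 + 6*15)*(-64) = (-3 + 90)*(-64) = 87*(-64) = -5568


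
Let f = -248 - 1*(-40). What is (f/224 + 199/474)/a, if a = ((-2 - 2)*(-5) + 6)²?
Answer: -211/280371 ≈ -0.00075257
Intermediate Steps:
f = -208 (f = -248 + 40 = -208)
a = 676 (a = (-4*(-5) + 6)² = (20 + 6)² = 26² = 676)
(f/224 + 199/474)/a = (-208/224 + 199/474)/676 = (-208*1/224 + 199*(1/474))*(1/676) = (-13/14 + 199/474)*(1/676) = -844/1659*1/676 = -211/280371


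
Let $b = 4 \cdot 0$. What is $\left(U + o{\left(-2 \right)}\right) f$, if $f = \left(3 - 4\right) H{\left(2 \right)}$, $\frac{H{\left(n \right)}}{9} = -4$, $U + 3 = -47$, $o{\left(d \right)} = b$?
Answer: $-1800$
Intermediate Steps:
$b = 0$
$o{\left(d \right)} = 0$
$U = -50$ ($U = -3 - 47 = -50$)
$H{\left(n \right)} = -36$ ($H{\left(n \right)} = 9 \left(-4\right) = -36$)
$f = 36$ ($f = \left(3 - 4\right) \left(-36\right) = \left(-1\right) \left(-36\right) = 36$)
$\left(U + o{\left(-2 \right)}\right) f = \left(-50 + 0\right) 36 = \left(-50\right) 36 = -1800$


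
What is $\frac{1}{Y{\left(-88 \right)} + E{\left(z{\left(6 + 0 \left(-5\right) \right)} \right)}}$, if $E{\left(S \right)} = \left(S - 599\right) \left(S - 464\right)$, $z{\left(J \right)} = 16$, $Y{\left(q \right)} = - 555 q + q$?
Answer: $\frac{1}{309936} \approx 3.2265 \cdot 10^{-6}$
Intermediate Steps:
$Y{\left(q \right)} = - 554 q$
$E{\left(S \right)} = \left(-599 + S\right) \left(-464 + S\right)$
$\frac{1}{Y{\left(-88 \right)} + E{\left(z{\left(6 + 0 \left(-5\right) \right)} \right)}} = \frac{1}{\left(-554\right) \left(-88\right) + \left(277936 + 16^{2} - 17008\right)} = \frac{1}{48752 + \left(277936 + 256 - 17008\right)} = \frac{1}{48752 + 261184} = \frac{1}{309936}$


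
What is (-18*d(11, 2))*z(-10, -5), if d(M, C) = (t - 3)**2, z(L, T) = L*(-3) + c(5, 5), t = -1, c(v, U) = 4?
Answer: -9792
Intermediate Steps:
z(L, T) = 4 - 3*L (z(L, T) = L*(-3) + 4 = -3*L + 4 = 4 - 3*L)
d(M, C) = 16 (d(M, C) = (-1 - 3)**2 = (-4)**2 = 16)
(-18*d(11, 2))*z(-10, -5) = (-18*16)*(4 - 3*(-10)) = -288*(4 + 30) = -288*34 = -9792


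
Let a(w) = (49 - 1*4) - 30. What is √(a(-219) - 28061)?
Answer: I*√28046 ≈ 167.47*I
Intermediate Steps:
a(w) = 15 (a(w) = (49 - 4) - 30 = 45 - 30 = 15)
√(a(-219) - 28061) = √(15 - 28061) = √(-28046) = I*√28046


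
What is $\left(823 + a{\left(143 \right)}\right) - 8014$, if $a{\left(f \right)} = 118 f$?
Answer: $9683$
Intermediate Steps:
$\left(823 + a{\left(143 \right)}\right) - 8014 = \left(823 + 118 \cdot 143\right) - 8014 = \left(823 + 16874\right) - 8014 = 17697 - 8014 = 9683$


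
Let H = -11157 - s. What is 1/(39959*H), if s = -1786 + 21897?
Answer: -1/1249438012 ≈ -8.0036e-10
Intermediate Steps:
s = 20111
H = -31268 (H = -11157 - 1*20111 = -11157 - 20111 = -31268)
1/(39959*H) = 1/(39959*(-31268)) = (1/39959)*(-1/31268) = -1/1249438012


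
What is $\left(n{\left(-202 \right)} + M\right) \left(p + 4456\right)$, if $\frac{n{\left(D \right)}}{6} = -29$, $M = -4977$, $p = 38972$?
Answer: $-223697628$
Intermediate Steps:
$n{\left(D \right)} = -174$ ($n{\left(D \right)} = 6 \left(-29\right) = -174$)
$\left(n{\left(-202 \right)} + M\right) \left(p + 4456\right) = \left(-174 - 4977\right) \left(38972 + 4456\right) = \left(-5151\right) 43428 = -223697628$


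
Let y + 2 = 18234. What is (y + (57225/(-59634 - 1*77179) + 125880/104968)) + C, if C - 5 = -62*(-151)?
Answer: 49545011874757/1795123373 ≈ 27600.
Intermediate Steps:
y = 18232 (y = -2 + 18234 = 18232)
C = 9367 (C = 5 - 62*(-151) = 5 + 9362 = 9367)
(y + (57225/(-59634 - 1*77179) + 125880/104968)) + C = (18232 + (57225/(-59634 - 1*77179) + 125880/104968)) + 9367 = (18232 + (57225/(-59634 - 77179) + 125880*(1/104968))) + 9367 = (18232 + (57225/(-136813) + 15735/13121)) + 9367 = (18232 + (57225*(-1/136813) + 15735/13121)) + 9367 = (18232 + (-57225/136813 + 15735/13121)) + 9367 = (18232 + 1401903330/1795123373) + 9367 = 32730091239866/1795123373 + 9367 = 49545011874757/1795123373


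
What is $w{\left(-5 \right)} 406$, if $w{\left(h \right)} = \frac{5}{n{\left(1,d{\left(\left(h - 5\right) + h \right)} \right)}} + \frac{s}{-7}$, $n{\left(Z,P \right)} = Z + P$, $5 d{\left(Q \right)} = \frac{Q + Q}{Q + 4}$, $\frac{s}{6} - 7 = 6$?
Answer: $- \frac{54578}{17} \approx -3210.5$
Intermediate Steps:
$s = 78$ ($s = 42 + 6 \cdot 6 = 42 + 36 = 78$)
$d{\left(Q \right)} = \frac{2 Q}{5 \left(4 + Q\right)}$ ($d{\left(Q \right)} = \frac{\left(Q + Q\right) \frac{1}{Q + 4}}{5} = \frac{2 Q \frac{1}{4 + Q}}{5} = \frac{2 Q}{5 \left(4 + Q\right)}$)
$n{\left(Z,P \right)} = P + Z$
$w{\left(h \right)} = - \frac{78}{7} + \frac{5}{1 + \frac{2 \left(-5 + 2 h\right)}{5 \left(-1 + 2 h\right)}}$ ($w{\left(h \right)} = \frac{5}{\frac{2 \left(\left(h - 5\right) + h\right)}{5 \left(4 + \left(\left(h - 5\right) + h\right)\right)} + 1} + \frac{78}{-7} = \frac{5}{\frac{2 \left(\left(-5 + h\right) + h\right)}{5 \left(4 + \left(\left(-5 + h\right) + h\right)\right)} + 1} + 78 \left(- \frac{1}{7}\right) = \frac{5}{\frac{2 \left(-5 + 2 h\right)}{5 \left(4 + \left(-5 + 2 h\right)\right)} + 1} - \frac{78}{7} = \frac{5}{\frac{2 \left(-5 + 2 h\right)}{5 \left(-1 + 2 h\right)} + 1} - \frac{78}{7} = \frac{5}{1 + \frac{2 \left(-5 + 2 h\right)}{5 \left(-1 + 2 h\right)}} - \frac{78}{7} = - \frac{78}{7} + \frac{5}{1 + \frac{2 \left(-5 + 2 h\right)}{5 \left(-1 + 2 h\right)}}$)
$w{\left(-5 \right)} 406 = \frac{995 - -3710}{7 \left(-15 + 14 \left(-5\right)\right)} 406 = \frac{995 + 3710}{7 \left(-15 - 70\right)} 406 = \frac{1}{7} \frac{1}{-85} \cdot 4705 \cdot 406 = \frac{1}{7} \left(- \frac{1}{85}\right) 4705 \cdot 406 = \left(- \frac{941}{119}\right) 406 = - \frac{54578}{17}$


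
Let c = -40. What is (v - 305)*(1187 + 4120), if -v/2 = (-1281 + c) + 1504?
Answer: -3560997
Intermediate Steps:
v = -366 (v = -2*((-1281 - 40) + 1504) = -2*(-1321 + 1504) = -2*183 = -366)
(v - 305)*(1187 + 4120) = (-366 - 305)*(1187 + 4120) = -671*5307 = -3560997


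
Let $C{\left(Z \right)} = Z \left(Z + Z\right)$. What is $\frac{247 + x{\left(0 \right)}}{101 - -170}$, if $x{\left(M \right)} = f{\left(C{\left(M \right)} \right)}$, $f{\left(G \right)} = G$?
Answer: $\frac{247}{271} \approx 0.91144$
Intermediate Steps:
$C{\left(Z \right)} = 2 Z^{2}$ ($C{\left(Z \right)} = Z 2 Z = 2 Z^{2}$)
$x{\left(M \right)} = 2 M^{2}$
$\frac{247 + x{\left(0 \right)}}{101 - -170} = \frac{247 + 2 \cdot 0^{2}}{101 - -170} = \frac{247 + 2 \cdot 0}{101 + 170} = \frac{247 + 0}{271} = 247 \cdot \frac{1}{271} = \frac{247}{271}$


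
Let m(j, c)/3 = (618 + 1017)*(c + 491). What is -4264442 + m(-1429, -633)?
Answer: -4960952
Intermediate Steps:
m(j, c) = 2408355 + 4905*c (m(j, c) = 3*((618 + 1017)*(c + 491)) = 3*(1635*(491 + c)) = 3*(802785 + 1635*c) = 2408355 + 4905*c)
-4264442 + m(-1429, -633) = -4264442 + (2408355 + 4905*(-633)) = -4264442 + (2408355 - 3104865) = -4264442 - 696510 = -4960952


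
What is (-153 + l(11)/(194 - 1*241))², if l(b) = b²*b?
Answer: 72624484/2209 ≈ 32877.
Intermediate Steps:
l(b) = b³
(-153 + l(11)/(194 - 1*241))² = (-153 + 11³/(194 - 1*241))² = (-153 + 1331/(194 - 241))² = (-153 + 1331/(-47))² = (-153 + 1331*(-1/47))² = (-153 - 1331/47)² = (-8522/47)² = 72624484/2209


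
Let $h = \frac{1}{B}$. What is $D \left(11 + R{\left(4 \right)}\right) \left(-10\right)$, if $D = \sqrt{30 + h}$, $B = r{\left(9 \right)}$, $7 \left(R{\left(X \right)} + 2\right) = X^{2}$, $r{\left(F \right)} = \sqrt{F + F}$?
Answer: $- \frac{395 \sqrt{1080 + 6 \sqrt{2}}}{21} \approx -620.57$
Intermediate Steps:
$r{\left(F \right)} = \sqrt{2} \sqrt{F}$ ($r{\left(F \right)} = \sqrt{2 F} = \sqrt{2} \sqrt{F}$)
$R{\left(X \right)} = -2 + \frac{X^{2}}{7}$
$B = 3 \sqrt{2}$ ($B = \sqrt{2} \sqrt{9} = \sqrt{2} \cdot 3 = 3 \sqrt{2} \approx 4.2426$)
$h = \frac{\sqrt{2}}{6}$ ($h = \frac{1}{3 \sqrt{2}} = \frac{\sqrt{2}}{6} \approx 0.2357$)
$D = \sqrt{30 + \frac{\sqrt{2}}{6}} \approx 5.4987$
$D \left(11 + R{\left(4 \right)}\right) \left(-10\right) = \frac{\sqrt{1080 + 6 \sqrt{2}}}{6} \left(11 - \left(2 - \frac{4^{2}}{7}\right)\right) \left(-10\right) = \frac{\sqrt{1080 + 6 \sqrt{2}}}{6} \left(11 + \left(-2 + \frac{1}{7} \cdot 16\right)\right) \left(-10\right) = \frac{\sqrt{1080 + 6 \sqrt{2}}}{6} \left(11 + \left(-2 + \frac{16}{7}\right)\right) \left(-10\right) = \frac{\sqrt{1080 + 6 \sqrt{2}}}{6} \left(11 + \frac{2}{7}\right) \left(-10\right) = \frac{\sqrt{1080 + 6 \sqrt{2}}}{6} \cdot \frac{79}{7} \left(-10\right) = \frac{\sqrt{1080 + 6 \sqrt{2}}}{6} \left(- \frac{790}{7}\right) = - \frac{395 \sqrt{1080 + 6 \sqrt{2}}}{21}$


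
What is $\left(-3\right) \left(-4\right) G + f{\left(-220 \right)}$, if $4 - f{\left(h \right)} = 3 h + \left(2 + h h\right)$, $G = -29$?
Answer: $-48086$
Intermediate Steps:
$f{\left(h \right)} = 2 - h^{2} - 3 h$ ($f{\left(h \right)} = 4 - \left(3 h + \left(2 + h h\right)\right) = 4 - \left(3 h + \left(2 + h^{2}\right)\right) = 4 - \left(2 + h^{2} + 3 h\right) = 2 - h^{2} - 3 h$)
$\left(-3\right) \left(-4\right) G + f{\left(-220 \right)} = \left(-3\right) \left(-4\right) \left(-29\right) - 47738 = 12 \left(-29\right) + \left(2 - 48400 + 660\right) = -348 + \left(2 - 48400 + 660\right) = -348 - 47738 = -48086$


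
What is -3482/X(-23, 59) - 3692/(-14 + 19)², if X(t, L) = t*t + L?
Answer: -1128973/7350 ≈ -153.60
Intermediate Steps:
X(t, L) = L + t² (X(t, L) = t² + L = L + t²)
-3482/X(-23, 59) - 3692/(-14 + 19)² = -3482/(59 + (-23)²) - 3692/(-14 + 19)² = -3482/(59 + 529) - 3692/(5²) = -3482/588 - 3692/25 = -3482*1/588 - 3692*1/25 = -1741/294 - 3692/25 = -1128973/7350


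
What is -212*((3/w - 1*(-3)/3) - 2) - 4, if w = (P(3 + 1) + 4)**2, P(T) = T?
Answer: 3169/16 ≈ 198.06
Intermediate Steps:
w = 64 (w = ((3 + 1) + 4)**2 = (4 + 4)**2 = 8**2 = 64)
-212*((3/w - 1*(-3)/3) - 2) - 4 = -212*((3/64 - 1*(-3)/3) - 2) - 4 = -212*((3*(1/64) + 3*(1/3)) - 2) - 4 = -212*((3/64 + 1) - 2) - 4 = -212*(67/64 - 2) - 4 = -212*(-61)/64 - 4 = -106*(-61/32) - 4 = 3233/16 - 4 = 3169/16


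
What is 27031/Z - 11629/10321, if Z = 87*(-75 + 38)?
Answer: -316420702/33223299 ≈ -9.5241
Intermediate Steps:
Z = -3219 (Z = 87*(-37) = -3219)
27031/Z - 11629/10321 = 27031/(-3219) - 11629/10321 = 27031*(-1/3219) - 11629*1/10321 = -27031/3219 - 11629/10321 = -316420702/33223299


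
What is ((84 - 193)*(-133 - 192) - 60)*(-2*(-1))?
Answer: 70730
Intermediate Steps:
((84 - 193)*(-133 - 192) - 60)*(-2*(-1)) = (-109*(-325) - 60)*2 = (35425 - 60)*2 = 35365*2 = 70730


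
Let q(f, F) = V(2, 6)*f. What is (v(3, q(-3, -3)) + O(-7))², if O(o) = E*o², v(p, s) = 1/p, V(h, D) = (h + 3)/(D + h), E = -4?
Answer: 344569/9 ≈ 38285.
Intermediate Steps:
V(h, D) = (3 + h)/(D + h)
q(f, F) = 5*f/8 (q(f, F) = ((3 + 2)/(6 + 2))*f = (5/8)*f = ((⅛)*5)*f = 5*f/8)
O(o) = -4*o²
(v(3, q(-3, -3)) + O(-7))² = (1/3 - 4*(-7)²)² = (⅓ - 4*49)² = (⅓ - 196)² = (-587/3)² = 344569/9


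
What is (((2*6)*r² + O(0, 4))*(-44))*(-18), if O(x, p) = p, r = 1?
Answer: 12672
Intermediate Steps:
(((2*6)*r² + O(0, 4))*(-44))*(-18) = (((2*6)*1² + 4)*(-44))*(-18) = ((12*1 + 4)*(-44))*(-18) = ((12 + 4)*(-44))*(-18) = (16*(-44))*(-18) = -704*(-18) = 12672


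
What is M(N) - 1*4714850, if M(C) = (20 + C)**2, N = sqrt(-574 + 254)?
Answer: -4714770 + 320*I*sqrt(5) ≈ -4.7148e+6 + 715.54*I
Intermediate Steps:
N = 8*I*sqrt(5) (N = sqrt(-320) = 8*I*sqrt(5) ≈ 17.889*I)
M(N) - 1*4714850 = (20 + 8*I*sqrt(5))**2 - 1*4714850 = (20 + 8*I*sqrt(5))**2 - 4714850 = -4714850 + (20 + 8*I*sqrt(5))**2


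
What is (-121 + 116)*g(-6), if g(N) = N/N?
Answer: -5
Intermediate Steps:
g(N) = 1
(-121 + 116)*g(-6) = (-121 + 116)*1 = -5*1 = -5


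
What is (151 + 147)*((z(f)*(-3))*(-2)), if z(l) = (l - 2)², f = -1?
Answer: 16092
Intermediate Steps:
z(l) = (-2 + l)²
(151 + 147)*((z(f)*(-3))*(-2)) = (151 + 147)*(((-2 - 1)²*(-3))*(-2)) = 298*(((-3)²*(-3))*(-2)) = 298*((9*(-3))*(-2)) = 298*(-27*(-2)) = 298*54 = 16092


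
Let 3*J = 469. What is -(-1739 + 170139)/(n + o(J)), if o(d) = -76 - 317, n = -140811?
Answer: 42100/35301 ≈ 1.1926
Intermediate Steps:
J = 469/3 (J = (⅓)*469 = 469/3 ≈ 156.33)
o(d) = -393
-(-1739 + 170139)/(n + o(J)) = -(-1739 + 170139)/(-140811 - 393) = -168400/(-141204) = -168400*(-1)/141204 = -1*(-42100/35301) = 42100/35301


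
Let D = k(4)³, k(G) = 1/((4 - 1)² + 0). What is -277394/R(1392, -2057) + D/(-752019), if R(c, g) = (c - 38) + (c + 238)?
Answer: -76036726069639/817947001692 ≈ -92.960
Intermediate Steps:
R(c, g) = 200 + 2*c (R(c, g) = (-38 + c) + (238 + c) = 200 + 2*c)
k(G) = ⅑ (k(G) = 1/(3² + 0) = 1/(9 + 0) = 1/9 = ⅑)
D = 1/729 (D = (⅑)³ = 1/729 ≈ 0.0013717)
-277394/R(1392, -2057) + D/(-752019) = -277394/(200 + 2*1392) + (1/729)/(-752019) = -277394/(200 + 2784) + (1/729)*(-1/752019) = -277394/2984 - 1/548221851 = -277394*1/2984 - 1/548221851 = -138697/1492 - 1/548221851 = -76036726069639/817947001692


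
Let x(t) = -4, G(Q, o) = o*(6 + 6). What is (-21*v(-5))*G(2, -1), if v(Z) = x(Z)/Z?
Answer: 1008/5 ≈ 201.60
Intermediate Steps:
G(Q, o) = 12*o (G(Q, o) = o*12 = 12*o)
v(Z) = -4/Z
(-21*v(-5))*G(2, -1) = (-(-84)/(-5))*(12*(-1)) = -(-84)*(-1)/5*(-12) = -21*⅘*(-12) = -84/5*(-12) = 1008/5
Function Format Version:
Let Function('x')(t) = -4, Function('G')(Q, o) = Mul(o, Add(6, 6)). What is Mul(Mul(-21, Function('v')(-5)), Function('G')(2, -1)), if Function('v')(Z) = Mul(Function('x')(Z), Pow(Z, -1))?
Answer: Rational(1008, 5) ≈ 201.60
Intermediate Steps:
Function('G')(Q, o) = Mul(12, o) (Function('G')(Q, o) = Mul(o, 12) = Mul(12, o))
Function('v')(Z) = Mul(-4, Pow(Z, -1))
Mul(Mul(-21, Function('v')(-5)), Function('G')(2, -1)) = Mul(Mul(-21, Mul(-4, Pow(-5, -1))), Mul(12, -1)) = Mul(Mul(-21, Mul(-4, Rational(-1, 5))), -12) = Mul(Mul(-21, Rational(4, 5)), -12) = Mul(Rational(-84, 5), -12) = Rational(1008, 5)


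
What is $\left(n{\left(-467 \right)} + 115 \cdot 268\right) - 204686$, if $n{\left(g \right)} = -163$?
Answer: $-174029$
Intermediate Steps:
$\left(n{\left(-467 \right)} + 115 \cdot 268\right) - 204686 = \left(-163 + 115 \cdot 268\right) - 204686 = \left(-163 + 30820\right) - 204686 = 30657 - 204686 = -174029$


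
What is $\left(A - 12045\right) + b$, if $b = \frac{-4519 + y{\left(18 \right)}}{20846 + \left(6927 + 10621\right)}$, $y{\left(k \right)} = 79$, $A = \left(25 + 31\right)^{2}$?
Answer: $- \frac{57009431}{6399} \approx -8909.1$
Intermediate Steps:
$A = 3136$ ($A = 56^{2} = 3136$)
$b = - \frac{740}{6399}$ ($b = \frac{-4519 + 79}{20846 + \left(6927 + 10621\right)} = - \frac{4440}{20846 + 17548} = - \frac{4440}{38394} = \left(-4440\right) \frac{1}{38394} = - \frac{740}{6399} \approx -0.11564$)
$\left(A - 12045\right) + b = \left(3136 - 12045\right) - \frac{740}{6399} = -8909 - \frac{740}{6399} = - \frac{57009431}{6399}$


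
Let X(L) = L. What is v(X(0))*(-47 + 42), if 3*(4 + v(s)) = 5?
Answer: 35/3 ≈ 11.667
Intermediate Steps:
v(s) = -7/3 (v(s) = -4 + (⅓)*5 = -4 + 5/3 = -7/3)
v(X(0))*(-47 + 42) = -7*(-47 + 42)/3 = -7/3*(-5) = 35/3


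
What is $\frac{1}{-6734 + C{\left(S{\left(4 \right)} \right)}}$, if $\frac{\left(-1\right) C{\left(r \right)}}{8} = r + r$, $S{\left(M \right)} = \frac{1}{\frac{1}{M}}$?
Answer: $- \frac{1}{6798} \approx -0.0001471$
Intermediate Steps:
$S{\left(M \right)} = M$
$C{\left(r \right)} = - 16 r$ ($C{\left(r \right)} = - 8 \left(r + r\right) = - 8 \cdot 2 r = - 16 r$)
$\frac{1}{-6734 + C{\left(S{\left(4 \right)} \right)}} = \frac{1}{-6734 - 64} = \frac{1}{-6798} = - \frac{1}{6798}$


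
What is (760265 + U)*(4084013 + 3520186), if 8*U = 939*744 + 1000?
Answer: 6446208763683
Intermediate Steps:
U = 87452 (U = (939*744 + 1000)/8 = (698616 + 1000)/8 = (1/8)*699616 = 87452)
(760265 + U)*(4084013 + 3520186) = (760265 + 87452)*(4084013 + 3520186) = 847717*7604199 = 6446208763683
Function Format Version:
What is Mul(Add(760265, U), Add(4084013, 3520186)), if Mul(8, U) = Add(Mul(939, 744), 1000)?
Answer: 6446208763683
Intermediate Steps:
U = 87452 (U = Mul(Rational(1, 8), Add(Mul(939, 744), 1000)) = Mul(Rational(1, 8), Add(698616, 1000)) = Mul(Rational(1, 8), 699616) = 87452)
Mul(Add(760265, U), Add(4084013, 3520186)) = Mul(Add(760265, 87452), Add(4084013, 3520186)) = Mul(847717, 7604199) = 6446208763683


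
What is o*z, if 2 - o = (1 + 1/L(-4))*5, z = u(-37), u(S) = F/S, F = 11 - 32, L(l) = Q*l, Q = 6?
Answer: -469/296 ≈ -1.5845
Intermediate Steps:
L(l) = 6*l
F = -21
u(S) = -21/S
z = 21/37 (z = -21/(-37) = -21*(-1/37) = 21/37 ≈ 0.56757)
o = -67/24 (o = 2 - (1 + 1/(6*(-4)))*5 = 2 - (1 + 1/(-24))*5 = 2 - (1 - 1/24)*5 = 2 - 23*5/24 = 2 - 1*115/24 = 2 - 115/24 = -67/24 ≈ -2.7917)
o*z = -67/24*21/37 = -469/296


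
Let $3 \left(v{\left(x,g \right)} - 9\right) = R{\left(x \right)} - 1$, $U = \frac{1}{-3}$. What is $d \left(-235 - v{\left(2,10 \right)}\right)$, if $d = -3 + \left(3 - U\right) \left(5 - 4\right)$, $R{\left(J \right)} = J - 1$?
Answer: $- \frac{244}{3} \approx -81.333$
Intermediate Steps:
$R{\left(J \right)} = -1 + J$
$U = - \frac{1}{3} \approx -0.33333$
$v{\left(x,g \right)} = \frac{25}{3} + \frac{x}{3}$ ($v{\left(x,g \right)} = 9 + \frac{\left(-1 + x\right) - 1}{3} = 9 + \frac{-2 + x}{3} = 9 + \left(- \frac{2}{3} + \frac{x}{3}\right) = \frac{25}{3} + \frac{x}{3}$)
$d = \frac{1}{3}$ ($d = -3 + \left(3 - - \frac{1}{3}\right) \left(5 - 4\right) = -3 + \left(3 + \frac{1}{3}\right) \left(5 - 4\right) = -3 + \frac{10}{3} \cdot 1 = -3 + \frac{10}{3} = \frac{1}{3} \approx 0.33333$)
$d \left(-235 - v{\left(2,10 \right)}\right) = \frac{-235 - \left(\frac{25}{3} + \frac{1}{3} \cdot 2\right)}{3} = \frac{-235 - \left(\frac{25}{3} + \frac{2}{3}\right)}{3} = \frac{-235 - 9}{3} = \frac{1}{3} \left(-244\right) = - \frac{244}{3}$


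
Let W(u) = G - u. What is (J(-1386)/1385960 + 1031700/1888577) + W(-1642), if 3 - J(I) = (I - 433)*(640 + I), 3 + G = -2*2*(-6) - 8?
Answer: 4330816706824333/2617492178920 ≈ 1654.6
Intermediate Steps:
G = 13 (G = -3 + (-2*2*(-6) - 8) = -3 + (-4*(-6) - 8) = -3 + (24 - 8) = -3 + 16 = 13)
J(I) = 3 - (-433 + I)*(640 + I) (J(I) = 3 - (I - 433)*(640 + I) = 3 - (-433 + I)*(640 + I))
W(u) = 13 - u
(J(-1386)/1385960 + 1031700/1888577) + W(-1642) = ((277123 - 1*(-1386)² - 207*(-1386))/1385960 + 1031700/1888577) + (13 - 1*(-1642)) = ((277123 - 1*1920996 + 286902)*(1/1385960) + 1031700*(1/1888577)) + (13 + 1642) = ((277123 - 1920996 + 286902)*(1/1385960) + 1031700/1888577) + 1655 = (-1356971*1/1385960 + 1031700/1888577) + 1655 = (-1356971/1385960 + 1031700/1888577) + 1655 = -1132849288267/2617492178920 + 1655 = 4330816706824333/2617492178920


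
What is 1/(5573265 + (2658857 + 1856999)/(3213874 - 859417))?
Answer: 2354457/13122017307961 ≈ 1.7943e-7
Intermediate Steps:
1/(5573265 + (2658857 + 1856999)/(3213874 - 859417)) = 1/(5573265 + 4515856/2354457) = 1/(13122017307961/2354457) = 2354457/13122017307961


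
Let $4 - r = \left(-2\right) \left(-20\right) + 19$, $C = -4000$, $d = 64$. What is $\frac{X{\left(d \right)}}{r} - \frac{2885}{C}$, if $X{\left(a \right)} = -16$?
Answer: $\frac{8907}{8800} \approx 1.0122$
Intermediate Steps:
$r = -55$ ($r = 4 - \left(\left(-2\right) \left(-20\right) + 19\right) = 4 - \left(40 + 19\right) = 4 - 59 = -55$)
$\frac{X{\left(d \right)}}{r} - \frac{2885}{C} = - \frac{16}{-55} - \frac{2885}{-4000} = \left(-16\right) \left(- \frac{1}{55}\right) - - \frac{577}{800} = \frac{16}{55} + \frac{577}{800} = \frac{8907}{8800}$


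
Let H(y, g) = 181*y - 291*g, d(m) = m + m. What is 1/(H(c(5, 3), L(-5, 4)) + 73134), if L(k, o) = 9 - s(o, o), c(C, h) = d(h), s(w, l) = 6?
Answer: 1/73347 ≈ 1.3634e-5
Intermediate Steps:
d(m) = 2*m
c(C, h) = 2*h
L(k, o) = 3 (L(k, o) = 9 - 1*6 = 9 - 6 = 3)
H(y, g) = -291*g + 181*y
1/(H(c(5, 3), L(-5, 4)) + 73134) = 1/((-291*3 + 181*(2*3)) + 73134) = 1/((-873 + 181*6) + 73134) = 1/((-873 + 1086) + 73134) = 1/(213 + 73134) = 1/73347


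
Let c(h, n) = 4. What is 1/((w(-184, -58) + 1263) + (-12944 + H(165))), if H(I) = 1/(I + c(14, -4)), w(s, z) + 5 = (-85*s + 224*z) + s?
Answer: -169/1558517 ≈ -0.00010844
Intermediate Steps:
w(s, z) = -5 - 84*s + 224*z (w(s, z) = -5 + ((-85*s + 224*z) + s) = -5 + (-84*s + 224*z) = -5 - 84*s + 224*z)
H(I) = 1/(4 + I) (H(I) = 1/(I + 4) = 1/(4 + I))
1/((w(-184, -58) + 1263) + (-12944 + H(165))) = 1/(((-5 - 84*(-184) + 224*(-58)) + 1263) + (-12944 + 1/(4 + 165))) = 1/(((-5 + 15456 - 12992) + 1263) + (-12944 + 1/169)) = 1/((2459 + 1263) + (-12944 + 1/169)) = 1/(3722 - 2187535/169) = 1/(-1558517/169) = -169/1558517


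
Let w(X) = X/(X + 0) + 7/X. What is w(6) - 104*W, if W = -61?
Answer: 38077/6 ≈ 6346.2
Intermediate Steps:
w(X) = 1 + 7/X (w(X) = X/X + 7/X = 1 + 7/X)
w(6) - 104*W = (7 + 6)/6 - 104*(-61) = (1/6)*13 + 6344 = 13/6 + 6344 = 38077/6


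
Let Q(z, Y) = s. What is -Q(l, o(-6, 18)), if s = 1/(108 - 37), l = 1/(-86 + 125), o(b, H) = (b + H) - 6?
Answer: -1/71 ≈ -0.014085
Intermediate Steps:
o(b, H) = -6 + H + b (o(b, H) = (H + b) - 6 = -6 + H + b)
l = 1/39 ≈ 0.025641
s = 1/71 ≈ 0.014085
Q(z, Y) = 1/71
-Q(l, o(-6, 18)) = -1*1/71 = -1/71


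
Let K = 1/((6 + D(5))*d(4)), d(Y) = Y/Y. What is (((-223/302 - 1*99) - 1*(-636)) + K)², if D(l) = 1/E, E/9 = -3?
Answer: 680284547530225/2364098884 ≈ 2.8776e+5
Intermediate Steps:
E = -27 (E = 9*(-3) = -27)
d(Y) = 1
D(l) = -1/27 (D(l) = 1/(-27) = -1/27)
K = 27/161 (K = 1/((6 - 1/27)*1) = 1/((161/27)*1) = 1/(161/27) = 27/161 ≈ 0.16770)
(((-223/302 - 1*99) - 1*(-636)) + K)² = (((-223/302 - 1*99) - 1*(-636)) + 27/161)² = (((-223*1/302 - 99) + 636) + 27/161)² = (((-223/302 - 99) + 636) + 27/161)² = ((-30121/302 + 636) + 27/161)² = (161951/302 + 27/161)² = (26082265/48622)² = 680284547530225/2364098884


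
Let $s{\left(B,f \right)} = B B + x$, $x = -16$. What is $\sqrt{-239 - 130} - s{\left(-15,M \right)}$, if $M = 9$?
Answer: $-209 + 3 i \sqrt{41} \approx -209.0 + 19.209 i$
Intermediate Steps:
$s{\left(B,f \right)} = -16 + B^{2}$ ($s{\left(B,f \right)} = B B - 16 = B^{2} - 16 = -16 + B^{2}$)
$\sqrt{-239 - 130} - s{\left(-15,M \right)} = \sqrt{-239 - 130} - \left(-16 + \left(-15\right)^{2}\right) = \sqrt{-369} - \left(-16 + 225\right) = 3 i \sqrt{41} - 209 = -209 + 3 i \sqrt{41}$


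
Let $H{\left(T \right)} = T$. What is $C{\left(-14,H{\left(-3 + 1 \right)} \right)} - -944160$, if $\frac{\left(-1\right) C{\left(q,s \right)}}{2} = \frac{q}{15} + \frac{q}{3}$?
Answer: $\frac{4720856}{5} \approx 9.4417 \cdot 10^{5}$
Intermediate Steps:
$C{\left(q,s \right)} = - \frac{4 q}{5}$ ($C{\left(q,s \right)} = - 2 \left(\frac{q}{15} + \frac{q}{3}\right) = - 2 \frac{2 q}{5} = - \frac{4 q}{5}$)
$C{\left(-14,H{\left(-3 + 1 \right)} \right)} - -944160 = \left(- \frac{4}{5}\right) \left(-14\right) - -944160 = \frac{56}{5} + 944160 = \frac{4720856}{5}$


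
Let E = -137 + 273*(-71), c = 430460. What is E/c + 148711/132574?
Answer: 3071314629/2853390202 ≈ 1.0764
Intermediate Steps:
E = -19520 (E = -137 - 19383 = -19520)
E/c + 148711/132574 = -19520/430460 + 148711/132574 = -19520*1/430460 + 148711*(1/132574) = -976/21523 + 148711/132574 = 3071314629/2853390202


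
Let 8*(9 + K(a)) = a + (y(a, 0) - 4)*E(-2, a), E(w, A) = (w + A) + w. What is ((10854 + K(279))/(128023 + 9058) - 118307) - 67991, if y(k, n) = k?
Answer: -25537895805/137081 ≈ -1.8630e+5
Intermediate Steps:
E(w, A) = A + 2*w (E(w, A) = (A + w) + w = A + 2*w)
K(a) = -9 + a/8 + (-4 + a)²/8 (K(a) = -9 + (a + (a - 4)*(a + 2*(-2)))/8 = -9 + (a + (-4 + a)*(a - 4))/8 = -9 + (a + (-4 + a)*(-4 + a))/8 = -9 + (a + (-4 + a)²)/8 = -9 + (a/8 + (-4 + a)²/8) = -9 + a/8 + (-4 + a)²/8)
((10854 + K(279))/(128023 + 9058) - 118307) - 67991 = ((10854 + (-7 - 7/8*279 + (⅛)*279²))/(128023 + 9058) - 118307) - 67991 = ((10854 + (-7 - 1953/8 + (⅛)*77841))/137081 - 118307) - 67991 = ((10854 + (-7 - 1953/8 + 77841/8))*(1/137081) - 118307) - 67991 = ((10854 + 9479)*(1/137081) - 118307) - 67991 = (20333*(1/137081) - 118307) - 67991 = (20333/137081 - 118307) - 67991 = -16217621534/137081 - 67991 = -25537895805/137081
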